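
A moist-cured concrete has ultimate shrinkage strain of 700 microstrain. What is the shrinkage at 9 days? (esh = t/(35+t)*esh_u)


esh(9) = 9 / (35 + 9) * 700
= 9 / 44 * 700
= 143.2 microstrain

143.2


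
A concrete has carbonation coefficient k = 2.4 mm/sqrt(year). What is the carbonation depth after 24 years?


depth = k * sqrt(t)
= 2.4 * sqrt(24)
= 11.76 mm

11.76


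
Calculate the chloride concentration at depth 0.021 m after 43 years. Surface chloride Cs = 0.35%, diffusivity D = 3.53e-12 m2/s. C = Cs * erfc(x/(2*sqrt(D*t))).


t_seconds = 43 * 365.25 * 24 * 3600 = 1356976800.0 s
arg = 0.021 / (2 * sqrt(3.53e-12 * 1356976800.0))
= 0.1517
erfc(0.1517) = 0.8301
C = 0.35 * 0.8301 = 0.2905%

0.2905


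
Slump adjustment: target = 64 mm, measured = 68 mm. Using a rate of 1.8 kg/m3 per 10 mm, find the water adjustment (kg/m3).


Difference = 64 - 68 = -4 mm
Water adjustment = -4 * 1.8 / 10 = -0.7 kg/m3

-0.7


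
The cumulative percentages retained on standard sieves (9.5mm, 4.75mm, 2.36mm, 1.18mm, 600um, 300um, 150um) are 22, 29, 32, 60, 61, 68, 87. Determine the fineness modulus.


FM = sum(cumulative % retained) / 100
= 359 / 100
= 3.59

3.59


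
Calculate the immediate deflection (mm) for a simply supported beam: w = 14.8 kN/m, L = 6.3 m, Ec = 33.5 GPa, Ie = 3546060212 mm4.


Convert: L = 6.3 m = 6300 mm, Ec = 33.5 GPa = 33500 MPa
delta = 5 * 14.8 * 6300^4 / (384 * 33500 * 3546060212)
= 2.56 mm

2.56


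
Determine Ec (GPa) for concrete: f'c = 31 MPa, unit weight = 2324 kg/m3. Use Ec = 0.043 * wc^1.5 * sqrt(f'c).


Ec = 0.043 * 2324^1.5 * sqrt(31) / 1000
= 26.82 GPa

26.82


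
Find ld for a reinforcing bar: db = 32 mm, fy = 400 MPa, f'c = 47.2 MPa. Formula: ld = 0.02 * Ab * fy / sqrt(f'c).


Ab = pi * 32^2 / 4 = 804.248 mm2
ld = 0.02 * 804.248 * 400 / sqrt(47.2)
= 936.5 mm

936.5


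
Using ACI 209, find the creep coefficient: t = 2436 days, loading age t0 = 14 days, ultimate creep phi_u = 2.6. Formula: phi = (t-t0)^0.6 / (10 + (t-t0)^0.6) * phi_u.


dt = 2436 - 14 = 2422
phi = 2422^0.6 / (10 + 2422^0.6) * 2.6
= 2.378

2.378


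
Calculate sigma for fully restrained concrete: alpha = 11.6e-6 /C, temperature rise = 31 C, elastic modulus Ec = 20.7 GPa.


sigma = alpha * dT * Ec
= 11.6e-6 * 31 * 20.7 * 1000
= 7.444 MPa

7.444


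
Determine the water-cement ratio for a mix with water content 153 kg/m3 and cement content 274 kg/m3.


w/c = water / cement
w/c = 153 / 274 = 0.558

0.558


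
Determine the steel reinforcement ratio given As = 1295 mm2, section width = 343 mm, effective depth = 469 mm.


rho = As / (b * d)
= 1295 / (343 * 469)
= 0.0081

0.0081


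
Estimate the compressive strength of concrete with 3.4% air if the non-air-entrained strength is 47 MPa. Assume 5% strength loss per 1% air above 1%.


Strength loss = (3.4 - 1) * 5 = 12.0%
f'c = 47 * (1 - 12.0/100)
= 41.36 MPa

41.36


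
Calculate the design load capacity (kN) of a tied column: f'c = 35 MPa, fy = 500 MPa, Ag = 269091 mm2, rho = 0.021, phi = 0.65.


Ast = rho * Ag = 0.021 * 269091 = 5650.911 mm2
phi*Pn = 0.65 * 0.80 * (0.85 * 35 * (269091 - 5650.911) + 500 * 5650.911) / 1000
= 5544.66 kN

5544.66


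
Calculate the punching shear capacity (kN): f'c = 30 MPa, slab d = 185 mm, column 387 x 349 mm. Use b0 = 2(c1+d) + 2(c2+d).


b0 = 2*(387 + 185) + 2*(349 + 185) = 2212 mm
Vc = 0.33 * sqrt(30) * 2212 * 185 / 1000
= 739.66 kN

739.66


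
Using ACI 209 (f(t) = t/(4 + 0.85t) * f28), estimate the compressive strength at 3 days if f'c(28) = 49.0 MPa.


f(3) = 3 / (4 + 0.85 * 3) * 49.0
= 3 / 6.55 * 49.0
= 22.44 MPa

22.44


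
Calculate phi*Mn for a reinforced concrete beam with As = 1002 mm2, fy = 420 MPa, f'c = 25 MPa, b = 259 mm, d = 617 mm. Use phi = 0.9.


a = As * fy / (0.85 * f'c * b)
= 1002 * 420 / (0.85 * 25 * 259)
= 76.4642 mm
Mn = As * fy * (d - a/2) / 10^6
= 243.5687 kN-m
phi*Mn = 0.9 * 243.5687 = 219.21 kN-m

219.21


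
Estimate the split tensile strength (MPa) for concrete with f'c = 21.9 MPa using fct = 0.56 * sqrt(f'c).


fct = 0.56 * sqrt(21.9)
= 0.56 * 4.68
= 2.621 MPa

2.621


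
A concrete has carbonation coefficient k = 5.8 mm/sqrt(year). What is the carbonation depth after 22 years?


depth = k * sqrt(t)
= 5.8 * sqrt(22)
= 27.2 mm

27.2


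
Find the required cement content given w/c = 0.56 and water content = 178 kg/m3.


Cement = water / (w/c)
= 178 / 0.56
= 317.9 kg/m3

317.9


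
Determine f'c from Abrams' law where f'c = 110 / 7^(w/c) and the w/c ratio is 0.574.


f'c = 110 / 7^0.574
= 110 / 3.056
= 36.0 MPa

36.0


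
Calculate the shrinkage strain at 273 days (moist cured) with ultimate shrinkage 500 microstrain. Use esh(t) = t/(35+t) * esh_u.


esh(273) = 273 / (35 + 273) * 500
= 273 / 308 * 500
= 443.2 microstrain

443.2


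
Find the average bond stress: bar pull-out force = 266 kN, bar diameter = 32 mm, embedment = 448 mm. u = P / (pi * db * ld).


u = P / (pi * db * ld)
= 266 * 1000 / (pi * 32 * 448)
= 5.906 MPa

5.906


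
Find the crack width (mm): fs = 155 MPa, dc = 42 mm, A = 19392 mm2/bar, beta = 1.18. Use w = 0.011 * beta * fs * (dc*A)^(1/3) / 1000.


w = 0.011 * beta * fs * (dc * A)^(1/3) / 1000
= 0.011 * 1.18 * 155 * (42 * 19392)^(1/3) / 1000
= 0.188 mm

0.188


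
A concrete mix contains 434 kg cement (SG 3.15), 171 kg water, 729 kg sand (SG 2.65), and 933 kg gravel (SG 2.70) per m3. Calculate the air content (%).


Vol cement = 434 / (3.15 * 1000) = 0.137778 m3
Vol water = 171 / 1000 = 0.171 m3
Vol sand = 729 / (2.65 * 1000) = 0.275094 m3
Vol gravel = 933 / (2.70 * 1000) = 0.345556 m3
Total solid + water volume = 0.929428 m3
Air = (1 - 0.929428) * 100 = 7.06%

7.06


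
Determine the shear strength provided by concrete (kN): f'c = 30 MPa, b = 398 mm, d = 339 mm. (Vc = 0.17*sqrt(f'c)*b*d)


Vc = 0.17 * sqrt(30) * 398 * 339 / 1000
= 125.63 kN

125.63


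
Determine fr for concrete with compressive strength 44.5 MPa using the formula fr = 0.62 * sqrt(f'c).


fr = 0.62 * sqrt(44.5)
= 4.136 MPa

4.136


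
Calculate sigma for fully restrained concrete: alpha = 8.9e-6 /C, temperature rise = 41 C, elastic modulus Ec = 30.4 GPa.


sigma = alpha * dT * Ec
= 8.9e-6 * 41 * 30.4 * 1000
= 11.093 MPa

11.093


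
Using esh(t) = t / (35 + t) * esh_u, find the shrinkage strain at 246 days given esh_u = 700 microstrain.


esh(246) = 246 / (35 + 246) * 700
= 246 / 281 * 700
= 612.8 microstrain

612.8


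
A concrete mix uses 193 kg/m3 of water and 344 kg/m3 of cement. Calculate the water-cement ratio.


w/c = water / cement
w/c = 193 / 344 = 0.561

0.561


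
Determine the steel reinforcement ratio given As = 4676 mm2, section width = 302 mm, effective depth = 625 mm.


rho = As / (b * d)
= 4676 / (302 * 625)
= 0.0248

0.0248


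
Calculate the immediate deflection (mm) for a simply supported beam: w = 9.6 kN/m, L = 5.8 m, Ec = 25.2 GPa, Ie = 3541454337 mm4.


Convert: L = 5.8 m = 5800 mm, Ec = 25.2 GPa = 25200 MPa
delta = 5 * 9.6 * 5800^4 / (384 * 25200 * 3541454337)
= 1.59 mm

1.59


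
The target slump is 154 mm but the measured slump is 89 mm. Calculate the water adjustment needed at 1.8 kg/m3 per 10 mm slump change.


Difference = 154 - 89 = 65 mm
Water adjustment = 65 * 1.8 / 10 = 11.7 kg/m3

11.7


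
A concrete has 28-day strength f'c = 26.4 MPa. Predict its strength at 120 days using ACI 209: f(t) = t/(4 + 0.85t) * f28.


f(120) = 120 / (4 + 0.85 * 120) * 26.4
= 120 / 106.0 * 26.4
= 29.89 MPa

29.89


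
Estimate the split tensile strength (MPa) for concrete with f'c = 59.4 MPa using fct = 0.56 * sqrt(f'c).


fct = 0.56 * sqrt(59.4)
= 0.56 * 7.707
= 4.316 MPa

4.316


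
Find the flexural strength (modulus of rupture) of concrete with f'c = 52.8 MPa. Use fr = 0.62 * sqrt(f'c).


fr = 0.62 * sqrt(52.8)
= 4.505 MPa

4.505


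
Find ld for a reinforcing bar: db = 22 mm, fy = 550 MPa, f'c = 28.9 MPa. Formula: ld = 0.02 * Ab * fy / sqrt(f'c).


Ab = pi * 22^2 / 4 = 380.133 mm2
ld = 0.02 * 380.133 * 550 / sqrt(28.9)
= 777.8 mm

777.8


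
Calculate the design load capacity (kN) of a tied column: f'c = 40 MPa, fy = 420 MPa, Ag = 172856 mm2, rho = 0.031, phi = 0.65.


Ast = rho * Ag = 0.031 * 172856 = 5358.536 mm2
phi*Pn = 0.65 * 0.80 * (0.85 * 40 * (172856 - 5358.536) + 420 * 5358.536) / 1000
= 4131.66 kN

4131.66


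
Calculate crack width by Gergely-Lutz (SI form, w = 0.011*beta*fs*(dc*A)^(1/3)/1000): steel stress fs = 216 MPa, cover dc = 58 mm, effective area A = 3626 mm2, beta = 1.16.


w = 0.011 * beta * fs * (dc * A)^(1/3) / 1000
= 0.011 * 1.16 * 216 * (58 * 3626)^(1/3) / 1000
= 0.164 mm

0.164


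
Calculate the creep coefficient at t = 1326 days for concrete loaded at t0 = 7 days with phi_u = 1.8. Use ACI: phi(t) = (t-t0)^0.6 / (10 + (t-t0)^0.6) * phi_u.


dt = 1326 - 7 = 1319
phi = 1319^0.6 / (10 + 1319^0.6) * 1.8
= 1.587

1.587


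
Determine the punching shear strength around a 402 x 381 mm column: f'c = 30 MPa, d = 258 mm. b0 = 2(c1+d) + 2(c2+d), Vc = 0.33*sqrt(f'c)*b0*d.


b0 = 2*(402 + 258) + 2*(381 + 258) = 2598 mm
Vc = 0.33 * sqrt(30) * 2598 * 258 / 1000
= 1211.53 kN

1211.53


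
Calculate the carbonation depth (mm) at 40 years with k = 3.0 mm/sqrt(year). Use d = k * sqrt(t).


depth = k * sqrt(t)
= 3.0 * sqrt(40)
= 18.97 mm

18.97


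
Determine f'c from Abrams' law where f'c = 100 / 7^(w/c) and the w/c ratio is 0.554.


f'c = 100 / 7^0.554
= 100 / 2.939
= 34.03 MPa

34.03


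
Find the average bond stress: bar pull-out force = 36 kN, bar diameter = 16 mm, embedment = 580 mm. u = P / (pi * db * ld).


u = P / (pi * db * ld)
= 36 * 1000 / (pi * 16 * 580)
= 1.235 MPa

1.235


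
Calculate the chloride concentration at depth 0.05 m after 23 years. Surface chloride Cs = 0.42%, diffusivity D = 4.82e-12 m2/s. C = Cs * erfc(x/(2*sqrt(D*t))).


t_seconds = 23 * 365.25 * 24 * 3600 = 725824800.0 s
arg = 0.05 / (2 * sqrt(4.82e-12 * 725824800.0))
= 0.4227
erfc(0.4227) = 0.55
C = 0.42 * 0.55 = 0.231%

0.231


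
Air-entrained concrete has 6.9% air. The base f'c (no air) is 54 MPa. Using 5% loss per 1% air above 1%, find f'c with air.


Strength loss = (6.9 - 1) * 5 = 29.5%
f'c = 54 * (1 - 29.5/100)
= 38.07 MPa

38.07


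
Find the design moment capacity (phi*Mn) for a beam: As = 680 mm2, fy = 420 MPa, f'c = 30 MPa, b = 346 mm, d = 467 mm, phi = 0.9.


a = As * fy / (0.85 * f'c * b)
= 680 * 420 / (0.85 * 30 * 346)
= 32.3699 mm
Mn = As * fy * (d - a/2) / 10^6
= 128.7528 kN-m
phi*Mn = 0.9 * 128.7528 = 115.88 kN-m

115.88


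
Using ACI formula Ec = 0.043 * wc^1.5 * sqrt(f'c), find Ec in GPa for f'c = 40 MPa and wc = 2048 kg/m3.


Ec = 0.043 * 2048^1.5 * sqrt(40) / 1000
= 25.21 GPa

25.21


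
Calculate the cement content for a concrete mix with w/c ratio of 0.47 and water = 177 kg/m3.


Cement = water / (w/c)
= 177 / 0.47
= 376.6 kg/m3

376.6


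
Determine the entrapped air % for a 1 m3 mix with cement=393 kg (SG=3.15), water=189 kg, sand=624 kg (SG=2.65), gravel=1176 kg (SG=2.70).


Vol cement = 393 / (3.15 * 1000) = 0.124762 m3
Vol water = 189 / 1000 = 0.189 m3
Vol sand = 624 / (2.65 * 1000) = 0.235472 m3
Vol gravel = 1176 / (2.70 * 1000) = 0.435556 m3
Total solid + water volume = 0.984789 m3
Air = (1 - 0.984789) * 100 = 1.52%

1.52


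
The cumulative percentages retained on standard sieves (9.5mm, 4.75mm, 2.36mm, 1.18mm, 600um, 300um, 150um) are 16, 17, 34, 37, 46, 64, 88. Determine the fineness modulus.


FM = sum(cumulative % retained) / 100
= 302 / 100
= 3.02

3.02


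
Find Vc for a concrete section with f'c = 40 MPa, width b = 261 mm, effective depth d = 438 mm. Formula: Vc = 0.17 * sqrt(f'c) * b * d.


Vc = 0.17 * sqrt(40) * 261 * 438 / 1000
= 122.91 kN

122.91


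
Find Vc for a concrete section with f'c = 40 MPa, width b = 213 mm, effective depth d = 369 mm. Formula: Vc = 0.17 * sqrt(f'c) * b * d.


Vc = 0.17 * sqrt(40) * 213 * 369 / 1000
= 84.51 kN

84.51


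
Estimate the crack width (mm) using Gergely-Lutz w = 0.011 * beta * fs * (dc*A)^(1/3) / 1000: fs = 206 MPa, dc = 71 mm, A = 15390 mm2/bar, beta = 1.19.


w = 0.011 * beta * fs * (dc * A)^(1/3) / 1000
= 0.011 * 1.19 * 206 * (71 * 15390)^(1/3) / 1000
= 0.278 mm

0.278


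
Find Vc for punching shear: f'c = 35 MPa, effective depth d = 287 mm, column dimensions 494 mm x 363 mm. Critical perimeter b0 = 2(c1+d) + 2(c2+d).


b0 = 2*(494 + 287) + 2*(363 + 287) = 2862 mm
Vc = 0.33 * sqrt(35) * 2862 * 287 / 1000
= 1603.61 kN

1603.61


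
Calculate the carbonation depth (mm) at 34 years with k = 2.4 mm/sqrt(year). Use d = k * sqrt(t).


depth = k * sqrt(t)
= 2.4 * sqrt(34)
= 13.99 mm

13.99


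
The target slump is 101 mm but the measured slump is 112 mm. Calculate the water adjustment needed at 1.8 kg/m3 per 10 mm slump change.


Difference = 101 - 112 = -11 mm
Water adjustment = -11 * 1.8 / 10 = -2.0 kg/m3

-2.0


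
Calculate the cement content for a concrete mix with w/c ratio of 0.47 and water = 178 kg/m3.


Cement = water / (w/c)
= 178 / 0.47
= 378.7 kg/m3

378.7


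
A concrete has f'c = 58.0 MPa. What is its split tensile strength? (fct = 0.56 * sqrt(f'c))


fct = 0.56 * sqrt(58.0)
= 0.56 * 7.616
= 4.265 MPa

4.265


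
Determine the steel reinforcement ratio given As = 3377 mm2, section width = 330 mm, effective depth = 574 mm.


rho = As / (b * d)
= 3377 / (330 * 574)
= 0.0178

0.0178


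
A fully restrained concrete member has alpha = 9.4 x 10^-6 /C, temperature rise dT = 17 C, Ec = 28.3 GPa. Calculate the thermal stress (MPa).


sigma = alpha * dT * Ec
= 9.4e-6 * 17 * 28.3 * 1000
= 4.522 MPa

4.522


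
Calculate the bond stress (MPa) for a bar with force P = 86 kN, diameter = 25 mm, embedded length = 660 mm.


u = P / (pi * db * ld)
= 86 * 1000 / (pi * 25 * 660)
= 1.659 MPa

1.659


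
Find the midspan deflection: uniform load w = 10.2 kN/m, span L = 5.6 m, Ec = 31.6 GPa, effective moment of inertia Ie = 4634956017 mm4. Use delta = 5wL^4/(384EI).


Convert: L = 5.6 m = 5600 mm, Ec = 31.6 GPa = 31600 MPa
delta = 5 * 10.2 * 5600^4 / (384 * 31600 * 4634956017)
= 0.89 mm

0.89


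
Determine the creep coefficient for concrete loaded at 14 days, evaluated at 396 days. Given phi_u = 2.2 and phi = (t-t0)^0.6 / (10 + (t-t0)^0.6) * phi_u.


dt = 396 - 14 = 382
phi = 382^0.6 / (10 + 382^0.6) * 2.2
= 1.716

1.716


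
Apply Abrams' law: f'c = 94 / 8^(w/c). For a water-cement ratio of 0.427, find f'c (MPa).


f'c = 94 / 8^0.427
= 94 / 2.43
= 38.68 MPa

38.68


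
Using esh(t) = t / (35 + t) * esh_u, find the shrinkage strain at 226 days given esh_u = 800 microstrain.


esh(226) = 226 / (35 + 226) * 800
= 226 / 261 * 800
= 692.7 microstrain

692.7


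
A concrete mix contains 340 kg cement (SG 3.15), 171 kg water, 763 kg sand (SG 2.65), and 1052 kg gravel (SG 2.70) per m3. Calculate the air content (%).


Vol cement = 340 / (3.15 * 1000) = 0.107937 m3
Vol water = 171 / 1000 = 0.171 m3
Vol sand = 763 / (2.65 * 1000) = 0.287925 m3
Vol gravel = 1052 / (2.70 * 1000) = 0.38963 m3
Total solid + water volume = 0.956491 m3
Air = (1 - 0.956491) * 100 = 4.35%

4.35


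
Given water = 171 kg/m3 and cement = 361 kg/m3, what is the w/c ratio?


w/c = water / cement
w/c = 171 / 361 = 0.474

0.474


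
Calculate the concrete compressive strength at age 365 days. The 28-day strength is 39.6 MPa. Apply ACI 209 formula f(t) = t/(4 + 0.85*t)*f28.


f(365) = 365 / (4 + 0.85 * 365) * 39.6
= 365 / 314.25 * 39.6
= 46.0 MPa

46.0


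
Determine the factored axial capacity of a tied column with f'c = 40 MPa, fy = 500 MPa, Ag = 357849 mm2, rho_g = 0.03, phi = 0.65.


Ast = rho * Ag = 0.03 * 357849 = 10735.47 mm2
phi*Pn = 0.65 * 0.80 * (0.85 * 40 * (357849 - 10735.47) + 500 * 10735.47) / 1000
= 8928.19 kN

8928.19


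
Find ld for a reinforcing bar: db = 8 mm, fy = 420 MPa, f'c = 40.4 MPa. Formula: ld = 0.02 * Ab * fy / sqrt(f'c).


Ab = pi * 8^2 / 4 = 50.265 mm2
ld = 0.02 * 50.265 * 420 / sqrt(40.4)
= 66.4 mm

66.4


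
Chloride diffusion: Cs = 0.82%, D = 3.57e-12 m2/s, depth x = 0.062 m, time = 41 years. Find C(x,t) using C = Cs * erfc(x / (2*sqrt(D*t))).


t_seconds = 41 * 365.25 * 24 * 3600 = 1293861600.0 s
arg = 0.062 / (2 * sqrt(3.57e-12 * 1293861600.0))
= 0.4561
erfc(0.4561) = 0.5189
C = 0.82 * 0.5189 = 0.4255%

0.4255


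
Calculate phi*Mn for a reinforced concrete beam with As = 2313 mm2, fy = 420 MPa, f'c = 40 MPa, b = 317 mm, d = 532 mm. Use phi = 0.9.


a = As * fy / (0.85 * f'c * b)
= 2313 * 420 / (0.85 * 40 * 317)
= 90.1336 mm
Mn = As * fy * (d - a/2) / 10^6
= 473.0361 kN-m
phi*Mn = 0.9 * 473.0361 = 425.73 kN-m

425.73


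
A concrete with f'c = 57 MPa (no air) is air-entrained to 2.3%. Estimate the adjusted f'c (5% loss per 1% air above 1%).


Strength loss = (2.3 - 1) * 5 = 6.5%
f'c = 57 * (1 - 6.5/100)
= 53.3 MPa

53.3


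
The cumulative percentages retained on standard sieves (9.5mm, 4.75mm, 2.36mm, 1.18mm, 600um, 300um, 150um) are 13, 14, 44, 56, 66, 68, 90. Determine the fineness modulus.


FM = sum(cumulative % retained) / 100
= 351 / 100
= 3.51

3.51


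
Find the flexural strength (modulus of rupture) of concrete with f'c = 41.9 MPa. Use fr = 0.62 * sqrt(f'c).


fr = 0.62 * sqrt(41.9)
= 4.013 MPa

4.013


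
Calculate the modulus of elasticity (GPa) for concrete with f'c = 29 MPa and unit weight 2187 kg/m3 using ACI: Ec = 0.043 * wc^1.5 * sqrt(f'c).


Ec = 0.043 * 2187^1.5 * sqrt(29) / 1000
= 23.68 GPa

23.68


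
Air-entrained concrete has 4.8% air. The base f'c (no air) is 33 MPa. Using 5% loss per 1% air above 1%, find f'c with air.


Strength loss = (4.8 - 1) * 5 = 19.0%
f'c = 33 * (1 - 19.0/100)
= 26.73 MPa

26.73


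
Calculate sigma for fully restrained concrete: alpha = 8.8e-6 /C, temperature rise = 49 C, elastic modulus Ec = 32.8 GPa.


sigma = alpha * dT * Ec
= 8.8e-6 * 49 * 32.8 * 1000
= 14.143 MPa

14.143


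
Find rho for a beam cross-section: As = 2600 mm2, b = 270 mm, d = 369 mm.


rho = As / (b * d)
= 2600 / (270 * 369)
= 0.0261

0.0261


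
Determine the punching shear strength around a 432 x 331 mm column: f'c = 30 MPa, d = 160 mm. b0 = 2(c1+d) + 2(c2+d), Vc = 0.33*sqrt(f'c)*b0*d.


b0 = 2*(432 + 160) + 2*(331 + 160) = 2166 mm
Vc = 0.33 * sqrt(30) * 2166 * 160 / 1000
= 626.4 kN

626.4


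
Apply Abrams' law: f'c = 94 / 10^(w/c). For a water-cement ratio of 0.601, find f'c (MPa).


f'c = 94 / 10^0.601
= 94 / 3.99
= 23.56 MPa

23.56


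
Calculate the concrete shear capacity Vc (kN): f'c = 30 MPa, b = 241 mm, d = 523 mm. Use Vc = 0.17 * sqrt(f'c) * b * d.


Vc = 0.17 * sqrt(30) * 241 * 523 / 1000
= 117.36 kN

117.36


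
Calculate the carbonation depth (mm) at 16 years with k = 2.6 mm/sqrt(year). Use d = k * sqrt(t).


depth = k * sqrt(t)
= 2.6 * sqrt(16)
= 10.4 mm

10.4


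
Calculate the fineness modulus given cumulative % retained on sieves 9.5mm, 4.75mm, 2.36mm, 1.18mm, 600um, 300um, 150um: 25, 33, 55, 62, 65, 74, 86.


FM = sum(cumulative % retained) / 100
= 400 / 100
= 4.0

4.0


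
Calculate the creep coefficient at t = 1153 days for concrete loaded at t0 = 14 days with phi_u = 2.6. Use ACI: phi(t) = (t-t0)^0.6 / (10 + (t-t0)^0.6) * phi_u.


dt = 1153 - 14 = 1139
phi = 1139^0.6 / (10 + 1139^0.6) * 2.6
= 2.268

2.268


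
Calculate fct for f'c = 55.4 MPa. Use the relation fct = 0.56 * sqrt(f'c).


fct = 0.56 * sqrt(55.4)
= 0.56 * 7.443
= 4.168 MPa

4.168


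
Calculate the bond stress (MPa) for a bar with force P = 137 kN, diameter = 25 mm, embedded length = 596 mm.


u = P / (pi * db * ld)
= 137 * 1000 / (pi * 25 * 596)
= 2.927 MPa

2.927


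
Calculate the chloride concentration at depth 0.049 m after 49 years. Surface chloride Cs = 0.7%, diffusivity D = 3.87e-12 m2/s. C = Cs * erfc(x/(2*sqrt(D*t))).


t_seconds = 49 * 365.25 * 24 * 3600 = 1546322400.0 s
arg = 0.049 / (2 * sqrt(3.87e-12 * 1546322400.0))
= 0.3167
erfc(0.3167) = 0.6542
C = 0.7 * 0.6542 = 0.458%

0.458


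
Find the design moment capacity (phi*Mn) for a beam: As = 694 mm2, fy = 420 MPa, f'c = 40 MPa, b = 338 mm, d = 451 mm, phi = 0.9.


a = As * fy / (0.85 * f'c * b)
= 694 * 420 / (0.85 * 40 * 338)
= 25.3637 mm
Mn = As * fy * (d - a/2) / 10^6
= 127.761 kN-m
phi*Mn = 0.9 * 127.761 = 114.98 kN-m

114.98


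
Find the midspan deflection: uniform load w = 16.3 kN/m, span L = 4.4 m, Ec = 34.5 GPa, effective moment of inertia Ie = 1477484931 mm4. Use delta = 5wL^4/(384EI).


Convert: L = 4.4 m = 4400 mm, Ec = 34.5 GPa = 34500 MPa
delta = 5 * 16.3 * 4400^4 / (384 * 34500 * 1477484931)
= 1.56 mm

1.56


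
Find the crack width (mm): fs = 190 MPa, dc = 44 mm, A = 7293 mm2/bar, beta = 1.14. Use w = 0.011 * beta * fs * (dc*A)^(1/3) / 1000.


w = 0.011 * beta * fs * (dc * A)^(1/3) / 1000
= 0.011 * 1.14 * 190 * (44 * 7293)^(1/3) / 1000
= 0.163 mm

0.163


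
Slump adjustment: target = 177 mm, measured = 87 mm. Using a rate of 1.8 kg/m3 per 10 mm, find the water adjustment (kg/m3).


Difference = 177 - 87 = 90 mm
Water adjustment = 90 * 1.8 / 10 = 16.2 kg/m3

16.2


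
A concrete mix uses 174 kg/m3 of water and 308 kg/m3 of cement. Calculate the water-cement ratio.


w/c = water / cement
w/c = 174 / 308 = 0.565

0.565


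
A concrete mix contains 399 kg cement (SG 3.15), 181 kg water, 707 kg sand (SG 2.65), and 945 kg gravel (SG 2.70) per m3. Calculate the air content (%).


Vol cement = 399 / (3.15 * 1000) = 0.126667 m3
Vol water = 181 / 1000 = 0.181 m3
Vol sand = 707 / (2.65 * 1000) = 0.266792 m3
Vol gravel = 945 / (2.70 * 1000) = 0.35 m3
Total solid + water volume = 0.924459 m3
Air = (1 - 0.924459) * 100 = 7.55%

7.55


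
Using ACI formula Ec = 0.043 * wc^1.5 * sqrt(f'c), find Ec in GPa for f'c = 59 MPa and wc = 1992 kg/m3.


Ec = 0.043 * 1992^1.5 * sqrt(59) / 1000
= 29.36 GPa

29.36


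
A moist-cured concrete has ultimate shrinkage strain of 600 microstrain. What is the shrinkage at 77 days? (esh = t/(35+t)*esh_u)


esh(77) = 77 / (35 + 77) * 600
= 77 / 112 * 600
= 412.5 microstrain

412.5


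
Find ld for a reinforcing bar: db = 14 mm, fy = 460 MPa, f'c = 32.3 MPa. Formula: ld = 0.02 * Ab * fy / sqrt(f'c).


Ab = pi * 14^2 / 4 = 153.938 mm2
ld = 0.02 * 153.938 * 460 / sqrt(32.3)
= 249.2 mm

249.2


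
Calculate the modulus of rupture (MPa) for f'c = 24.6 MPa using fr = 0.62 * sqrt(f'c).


fr = 0.62 * sqrt(24.6)
= 3.075 MPa

3.075


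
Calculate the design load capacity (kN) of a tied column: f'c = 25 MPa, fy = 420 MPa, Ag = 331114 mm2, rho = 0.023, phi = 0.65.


Ast = rho * Ag = 0.023 * 331114 = 7615.622 mm2
phi*Pn = 0.65 * 0.80 * (0.85 * 25 * (331114 - 7615.622) + 420 * 7615.622) / 1000
= 5237.91 kN

5237.91


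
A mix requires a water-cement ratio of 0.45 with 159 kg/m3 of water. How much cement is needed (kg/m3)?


Cement = water / (w/c)
= 159 / 0.45
= 353.3 kg/m3

353.3


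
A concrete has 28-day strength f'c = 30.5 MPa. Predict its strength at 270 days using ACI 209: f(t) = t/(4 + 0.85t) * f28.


f(270) = 270 / (4 + 0.85 * 270) * 30.5
= 270 / 233.5 * 30.5
= 35.27 MPa

35.27


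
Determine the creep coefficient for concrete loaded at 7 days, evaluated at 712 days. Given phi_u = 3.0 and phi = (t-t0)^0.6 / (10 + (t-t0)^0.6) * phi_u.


dt = 712 - 7 = 705
phi = 705^0.6 / (10 + 705^0.6) * 3.0
= 2.509

2.509


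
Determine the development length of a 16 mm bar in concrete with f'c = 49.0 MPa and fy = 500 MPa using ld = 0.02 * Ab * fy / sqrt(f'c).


Ab = pi * 16^2 / 4 = 201.062 mm2
ld = 0.02 * 201.062 * 500 / sqrt(49.0)
= 287.2 mm

287.2


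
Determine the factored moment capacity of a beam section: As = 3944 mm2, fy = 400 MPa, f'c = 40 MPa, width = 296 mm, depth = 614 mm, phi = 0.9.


a = As * fy / (0.85 * f'c * b)
= 3944 * 400 / (0.85 * 40 * 296)
= 156.7568 mm
Mn = As * fy * (d - a/2) / 10^6
= 844.9967 kN-m
phi*Mn = 0.9 * 844.9967 = 760.5 kN-m

760.5


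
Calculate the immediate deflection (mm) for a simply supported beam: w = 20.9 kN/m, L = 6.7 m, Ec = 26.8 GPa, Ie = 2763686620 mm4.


Convert: L = 6.7 m = 6700 mm, Ec = 26.8 GPa = 26800 MPa
delta = 5 * 20.9 * 6700^4 / (384 * 26800 * 2763686620)
= 7.4 mm

7.4


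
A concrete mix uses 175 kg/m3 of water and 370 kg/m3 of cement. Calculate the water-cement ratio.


w/c = water / cement
w/c = 175 / 370 = 0.473

0.473


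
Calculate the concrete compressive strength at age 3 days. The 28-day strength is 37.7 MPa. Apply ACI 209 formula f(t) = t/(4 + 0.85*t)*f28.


f(3) = 3 / (4 + 0.85 * 3) * 37.7
= 3 / 6.55 * 37.7
= 17.27 MPa

17.27


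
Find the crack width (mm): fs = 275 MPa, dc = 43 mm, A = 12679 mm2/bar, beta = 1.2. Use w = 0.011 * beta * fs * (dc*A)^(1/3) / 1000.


w = 0.011 * beta * fs * (dc * A)^(1/3) / 1000
= 0.011 * 1.2 * 275 * (43 * 12679)^(1/3) / 1000
= 0.297 mm

0.297


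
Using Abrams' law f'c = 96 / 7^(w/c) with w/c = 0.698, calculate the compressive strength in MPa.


f'c = 96 / 7^0.698
= 96 / 3.889
= 24.68 MPa

24.68


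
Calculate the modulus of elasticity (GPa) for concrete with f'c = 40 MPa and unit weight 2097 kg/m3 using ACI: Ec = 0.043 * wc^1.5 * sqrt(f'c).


Ec = 0.043 * 2097^1.5 * sqrt(40) / 1000
= 26.12 GPa

26.12


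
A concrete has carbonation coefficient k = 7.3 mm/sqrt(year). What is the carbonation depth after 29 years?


depth = k * sqrt(t)
= 7.3 * sqrt(29)
= 39.31 mm

39.31


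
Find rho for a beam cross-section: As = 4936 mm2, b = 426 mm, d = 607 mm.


rho = As / (b * d)
= 4936 / (426 * 607)
= 0.0191

0.0191


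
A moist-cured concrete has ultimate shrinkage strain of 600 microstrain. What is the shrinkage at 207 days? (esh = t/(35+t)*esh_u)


esh(207) = 207 / (35 + 207) * 600
= 207 / 242 * 600
= 513.2 microstrain

513.2


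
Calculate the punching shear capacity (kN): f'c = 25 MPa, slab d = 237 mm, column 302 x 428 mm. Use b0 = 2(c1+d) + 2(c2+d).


b0 = 2*(302 + 237) + 2*(428 + 237) = 2408 mm
Vc = 0.33 * sqrt(25) * 2408 * 237 / 1000
= 941.65 kN

941.65


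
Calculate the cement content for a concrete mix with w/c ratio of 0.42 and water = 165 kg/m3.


Cement = water / (w/c)
= 165 / 0.42
= 392.9 kg/m3

392.9


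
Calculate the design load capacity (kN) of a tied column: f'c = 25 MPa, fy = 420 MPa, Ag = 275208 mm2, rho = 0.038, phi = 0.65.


Ast = rho * Ag = 0.038 * 275208 = 10457.904 mm2
phi*Pn = 0.65 * 0.80 * (0.85 * 25 * (275208 - 10457.904) + 420 * 10457.904) / 1000
= 5209.49 kN

5209.49


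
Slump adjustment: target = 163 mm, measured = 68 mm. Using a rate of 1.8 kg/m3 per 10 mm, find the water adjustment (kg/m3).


Difference = 163 - 68 = 95 mm
Water adjustment = 95 * 1.8 / 10 = 17.1 kg/m3

17.1


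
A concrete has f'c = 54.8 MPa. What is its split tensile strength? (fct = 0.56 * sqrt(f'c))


fct = 0.56 * sqrt(54.8)
= 0.56 * 7.403
= 4.146 MPa

4.146


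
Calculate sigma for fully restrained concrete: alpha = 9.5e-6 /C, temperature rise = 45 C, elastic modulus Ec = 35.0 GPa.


sigma = alpha * dT * Ec
= 9.5e-6 * 45 * 35.0 * 1000
= 14.962 MPa

14.962


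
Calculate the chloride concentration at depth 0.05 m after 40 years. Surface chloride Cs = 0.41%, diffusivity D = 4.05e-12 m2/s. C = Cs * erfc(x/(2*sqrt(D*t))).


t_seconds = 40 * 365.25 * 24 * 3600 = 1262304000.0 s
arg = 0.05 / (2 * sqrt(4.05e-12 * 1262304000.0))
= 0.3496
erfc(0.3496) = 0.621
C = 0.41 * 0.621 = 0.2546%

0.2546


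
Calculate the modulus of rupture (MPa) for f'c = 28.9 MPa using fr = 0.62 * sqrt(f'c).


fr = 0.62 * sqrt(28.9)
= 3.333 MPa

3.333


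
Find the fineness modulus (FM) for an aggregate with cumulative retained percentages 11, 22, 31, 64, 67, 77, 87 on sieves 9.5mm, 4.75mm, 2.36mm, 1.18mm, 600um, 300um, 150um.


FM = sum(cumulative % retained) / 100
= 359 / 100
= 3.59

3.59


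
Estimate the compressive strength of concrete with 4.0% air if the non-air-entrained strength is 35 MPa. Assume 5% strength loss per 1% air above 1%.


Strength loss = (4.0 - 1) * 5 = 15.0%
f'c = 35 * (1 - 15.0/100)
= 29.75 MPa

29.75


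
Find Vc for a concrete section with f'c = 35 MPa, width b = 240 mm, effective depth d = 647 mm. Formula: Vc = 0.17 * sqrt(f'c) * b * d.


Vc = 0.17 * sqrt(35) * 240 * 647 / 1000
= 156.17 kN

156.17


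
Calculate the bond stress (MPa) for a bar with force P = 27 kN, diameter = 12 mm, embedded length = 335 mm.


u = P / (pi * db * ld)
= 27 * 1000 / (pi * 12 * 335)
= 2.138 MPa

2.138


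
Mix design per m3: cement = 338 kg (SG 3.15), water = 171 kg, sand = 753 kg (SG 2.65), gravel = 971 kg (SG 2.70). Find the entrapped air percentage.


Vol cement = 338 / (3.15 * 1000) = 0.107302 m3
Vol water = 171 / 1000 = 0.171 m3
Vol sand = 753 / (2.65 * 1000) = 0.284151 m3
Vol gravel = 971 / (2.70 * 1000) = 0.35963 m3
Total solid + water volume = 0.922082 m3
Air = (1 - 0.922082) * 100 = 7.79%

7.79


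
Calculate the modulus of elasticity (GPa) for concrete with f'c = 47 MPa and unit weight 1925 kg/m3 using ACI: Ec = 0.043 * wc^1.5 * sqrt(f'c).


Ec = 0.043 * 1925^1.5 * sqrt(47) / 1000
= 24.9 GPa

24.9


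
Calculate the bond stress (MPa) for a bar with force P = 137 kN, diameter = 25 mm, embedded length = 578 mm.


u = P / (pi * db * ld)
= 137 * 1000 / (pi * 25 * 578)
= 3.018 MPa

3.018


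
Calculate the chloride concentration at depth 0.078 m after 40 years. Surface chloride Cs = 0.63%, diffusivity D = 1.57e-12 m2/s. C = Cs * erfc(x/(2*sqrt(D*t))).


t_seconds = 40 * 365.25 * 24 * 3600 = 1262304000.0 s
arg = 0.078 / (2 * sqrt(1.57e-12 * 1262304000.0))
= 0.8761
erfc(0.8761) = 0.2154
C = 0.63 * 0.2154 = 0.1357%

0.1357


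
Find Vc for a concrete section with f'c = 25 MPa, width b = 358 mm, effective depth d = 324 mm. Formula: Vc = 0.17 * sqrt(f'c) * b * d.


Vc = 0.17 * sqrt(25) * 358 * 324 / 1000
= 98.59 kN

98.59


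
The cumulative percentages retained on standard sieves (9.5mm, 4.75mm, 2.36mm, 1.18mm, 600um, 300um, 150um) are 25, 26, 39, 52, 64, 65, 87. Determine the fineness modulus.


FM = sum(cumulative % retained) / 100
= 358 / 100
= 3.58

3.58


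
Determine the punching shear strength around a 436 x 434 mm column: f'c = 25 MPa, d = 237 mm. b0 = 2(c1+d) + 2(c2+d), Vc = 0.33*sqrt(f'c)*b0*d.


b0 = 2*(436 + 237) + 2*(434 + 237) = 2688 mm
Vc = 0.33 * sqrt(25) * 2688 * 237 / 1000
= 1051.14 kN

1051.14


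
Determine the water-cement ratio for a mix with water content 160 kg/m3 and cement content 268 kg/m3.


w/c = water / cement
w/c = 160 / 268 = 0.597

0.597


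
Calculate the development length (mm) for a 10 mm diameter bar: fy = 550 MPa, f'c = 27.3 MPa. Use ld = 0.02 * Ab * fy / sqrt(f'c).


Ab = pi * 10^2 / 4 = 78.54 mm2
ld = 0.02 * 78.54 * 550 / sqrt(27.3)
= 165.3 mm

165.3


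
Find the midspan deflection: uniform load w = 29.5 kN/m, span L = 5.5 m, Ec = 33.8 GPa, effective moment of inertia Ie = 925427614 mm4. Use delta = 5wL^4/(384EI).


Convert: L = 5.5 m = 5500 mm, Ec = 33.8 GPa = 33800 MPa
delta = 5 * 29.5 * 5500^4 / (384 * 33800 * 925427614)
= 11.24 mm

11.24


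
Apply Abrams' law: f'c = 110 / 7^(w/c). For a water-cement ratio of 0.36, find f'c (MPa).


f'c = 110 / 7^0.36
= 110 / 2.015
= 54.6 MPa

54.6


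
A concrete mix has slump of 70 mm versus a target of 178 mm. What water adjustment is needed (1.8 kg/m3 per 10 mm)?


Difference = 178 - 70 = 108 mm
Water adjustment = 108 * 1.8 / 10 = 19.4 kg/m3

19.4


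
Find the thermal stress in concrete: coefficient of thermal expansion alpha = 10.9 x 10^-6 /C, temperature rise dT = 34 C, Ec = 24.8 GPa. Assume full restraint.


sigma = alpha * dT * Ec
= 10.9e-6 * 34 * 24.8 * 1000
= 9.191 MPa

9.191


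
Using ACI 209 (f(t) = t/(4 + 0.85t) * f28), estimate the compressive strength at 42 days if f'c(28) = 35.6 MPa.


f(42) = 42 / (4 + 0.85 * 42) * 35.6
= 42 / 39.7 * 35.6
= 37.66 MPa

37.66


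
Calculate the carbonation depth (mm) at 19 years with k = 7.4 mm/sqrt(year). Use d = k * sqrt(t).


depth = k * sqrt(t)
= 7.4 * sqrt(19)
= 32.26 mm

32.26


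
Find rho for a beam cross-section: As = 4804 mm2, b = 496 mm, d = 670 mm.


rho = As / (b * d)
= 4804 / (496 * 670)
= 0.0145

0.0145


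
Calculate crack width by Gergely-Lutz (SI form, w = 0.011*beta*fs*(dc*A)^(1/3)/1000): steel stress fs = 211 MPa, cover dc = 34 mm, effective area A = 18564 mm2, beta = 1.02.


w = 0.011 * beta * fs * (dc * A)^(1/3) / 1000
= 0.011 * 1.02 * 211 * (34 * 18564)^(1/3) / 1000
= 0.203 mm

0.203


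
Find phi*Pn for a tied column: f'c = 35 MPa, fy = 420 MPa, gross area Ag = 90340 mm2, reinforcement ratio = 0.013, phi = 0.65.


Ast = rho * Ag = 0.013 * 90340 = 1174.42 mm2
phi*Pn = 0.65 * 0.80 * (0.85 * 35 * (90340 - 1174.42) + 420 * 1174.42) / 1000
= 1635.88 kN

1635.88


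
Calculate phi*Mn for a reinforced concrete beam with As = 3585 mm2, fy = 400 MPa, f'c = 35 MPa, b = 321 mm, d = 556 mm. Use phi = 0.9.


a = As * fy / (0.85 * f'c * b)
= 3585 * 400 / (0.85 * 35 * 321)
= 150.161 mm
Mn = As * fy * (d - a/2) / 10^6
= 689.6386 kN-m
phi*Mn = 0.9 * 689.6386 = 620.67 kN-m

620.67


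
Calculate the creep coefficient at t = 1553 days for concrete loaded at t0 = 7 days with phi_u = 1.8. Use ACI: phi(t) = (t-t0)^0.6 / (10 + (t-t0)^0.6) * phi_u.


dt = 1553 - 7 = 1546
phi = 1546^0.6 / (10 + 1546^0.6) * 1.8
= 1.604

1.604


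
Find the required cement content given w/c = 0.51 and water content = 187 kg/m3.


Cement = water / (w/c)
= 187 / 0.51
= 366.7 kg/m3

366.7


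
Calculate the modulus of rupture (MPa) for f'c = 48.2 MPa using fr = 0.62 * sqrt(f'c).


fr = 0.62 * sqrt(48.2)
= 4.304 MPa

4.304


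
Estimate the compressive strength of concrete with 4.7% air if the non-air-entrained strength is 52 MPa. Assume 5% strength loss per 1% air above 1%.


Strength loss = (4.7 - 1) * 5 = 18.5%
f'c = 52 * (1 - 18.5/100)
= 42.38 MPa

42.38


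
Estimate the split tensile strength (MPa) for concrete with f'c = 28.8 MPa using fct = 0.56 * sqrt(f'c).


fct = 0.56 * sqrt(28.8)
= 0.56 * 5.367
= 3.005 MPa

3.005


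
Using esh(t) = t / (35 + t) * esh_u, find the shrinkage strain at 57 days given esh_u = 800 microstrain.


esh(57) = 57 / (35 + 57) * 800
= 57 / 92 * 800
= 495.7 microstrain

495.7


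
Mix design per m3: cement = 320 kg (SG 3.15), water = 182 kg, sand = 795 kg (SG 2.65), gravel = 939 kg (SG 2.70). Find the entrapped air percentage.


Vol cement = 320 / (3.15 * 1000) = 0.101587 m3
Vol water = 182 / 1000 = 0.182 m3
Vol sand = 795 / (2.65 * 1000) = 0.3 m3
Vol gravel = 939 / (2.70 * 1000) = 0.347778 m3
Total solid + water volume = 0.931365 m3
Air = (1 - 0.931365) * 100 = 6.86%

6.86


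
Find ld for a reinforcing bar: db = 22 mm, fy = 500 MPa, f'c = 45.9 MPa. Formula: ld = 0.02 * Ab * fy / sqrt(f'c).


Ab = pi * 22^2 / 4 = 380.133 mm2
ld = 0.02 * 380.133 * 500 / sqrt(45.9)
= 561.1 mm

561.1


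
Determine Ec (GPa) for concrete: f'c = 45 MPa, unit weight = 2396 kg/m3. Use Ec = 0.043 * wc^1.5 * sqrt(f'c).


Ec = 0.043 * 2396^1.5 * sqrt(45) / 1000
= 33.83 GPa

33.83


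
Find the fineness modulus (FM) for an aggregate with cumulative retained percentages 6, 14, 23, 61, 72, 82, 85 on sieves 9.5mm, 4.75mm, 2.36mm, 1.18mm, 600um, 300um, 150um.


FM = sum(cumulative % retained) / 100
= 343 / 100
= 3.43

3.43


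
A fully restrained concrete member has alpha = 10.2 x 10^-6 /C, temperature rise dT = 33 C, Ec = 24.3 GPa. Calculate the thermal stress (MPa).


sigma = alpha * dT * Ec
= 10.2e-6 * 33 * 24.3 * 1000
= 8.179 MPa

8.179


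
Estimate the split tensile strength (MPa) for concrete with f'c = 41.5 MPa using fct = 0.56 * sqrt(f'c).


fct = 0.56 * sqrt(41.5)
= 0.56 * 6.442
= 3.608 MPa

3.608


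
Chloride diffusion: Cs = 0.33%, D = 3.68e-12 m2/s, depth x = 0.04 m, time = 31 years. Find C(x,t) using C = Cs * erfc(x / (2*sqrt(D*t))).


t_seconds = 31 * 365.25 * 24 * 3600 = 978285600.0 s
arg = 0.04 / (2 * sqrt(3.68e-12 * 978285600.0))
= 0.3333
erfc(0.3333) = 0.6374
C = 0.33 * 0.6374 = 0.2103%

0.2103


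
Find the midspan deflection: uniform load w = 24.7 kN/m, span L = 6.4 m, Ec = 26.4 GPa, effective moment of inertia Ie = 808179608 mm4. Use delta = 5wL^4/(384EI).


Convert: L = 6.4 m = 6400 mm, Ec = 26.4 GPa = 26400 MPa
delta = 5 * 24.7 * 6400^4 / (384 * 26400 * 808179608)
= 25.29 mm

25.29


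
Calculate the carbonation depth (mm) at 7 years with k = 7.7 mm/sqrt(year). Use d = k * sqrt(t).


depth = k * sqrt(t)
= 7.7 * sqrt(7)
= 20.37 mm

20.37


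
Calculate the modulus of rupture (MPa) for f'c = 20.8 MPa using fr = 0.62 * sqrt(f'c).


fr = 0.62 * sqrt(20.8)
= 2.828 MPa

2.828


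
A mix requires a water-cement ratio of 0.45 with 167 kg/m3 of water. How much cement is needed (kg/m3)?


Cement = water / (w/c)
= 167 / 0.45
= 371.1 kg/m3

371.1


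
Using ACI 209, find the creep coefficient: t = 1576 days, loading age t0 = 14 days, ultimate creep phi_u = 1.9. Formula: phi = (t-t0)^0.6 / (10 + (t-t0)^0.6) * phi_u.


dt = 1576 - 14 = 1562
phi = 1562^0.6 / (10 + 1562^0.6) * 1.9
= 1.694

1.694


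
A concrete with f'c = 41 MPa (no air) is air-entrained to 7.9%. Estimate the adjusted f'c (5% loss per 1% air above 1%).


Strength loss = (7.9 - 1) * 5 = 34.5%
f'c = 41 * (1 - 34.5/100)
= 26.86 MPa

26.86


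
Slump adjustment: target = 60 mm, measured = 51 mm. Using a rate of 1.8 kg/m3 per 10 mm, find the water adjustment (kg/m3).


Difference = 60 - 51 = 9 mm
Water adjustment = 9 * 1.8 / 10 = 1.6 kg/m3

1.6


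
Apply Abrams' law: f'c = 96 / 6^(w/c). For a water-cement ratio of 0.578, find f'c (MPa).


f'c = 96 / 6^0.578
= 96 / 2.817
= 34.08 MPa

34.08


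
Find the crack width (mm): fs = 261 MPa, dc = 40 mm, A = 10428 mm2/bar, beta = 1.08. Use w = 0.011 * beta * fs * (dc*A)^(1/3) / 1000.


w = 0.011 * beta * fs * (dc * A)^(1/3) / 1000
= 0.011 * 1.08 * 261 * (40 * 10428)^(1/3) / 1000
= 0.232 mm

0.232


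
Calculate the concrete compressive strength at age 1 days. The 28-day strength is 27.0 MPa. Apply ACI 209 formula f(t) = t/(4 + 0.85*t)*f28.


f(1) = 1 / (4 + 0.85 * 1) * 27.0
= 1 / 4.85 * 27.0
= 5.57 MPa

5.57


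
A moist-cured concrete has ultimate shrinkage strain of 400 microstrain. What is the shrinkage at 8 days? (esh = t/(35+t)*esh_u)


esh(8) = 8 / (35 + 8) * 400
= 8 / 43 * 400
= 74.4 microstrain

74.4


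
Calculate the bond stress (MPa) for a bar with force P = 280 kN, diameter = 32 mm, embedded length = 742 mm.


u = P / (pi * db * ld)
= 280 * 1000 / (pi * 32 * 742)
= 3.754 MPa

3.754


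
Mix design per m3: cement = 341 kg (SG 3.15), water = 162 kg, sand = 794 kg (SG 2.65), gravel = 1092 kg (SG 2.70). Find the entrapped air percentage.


Vol cement = 341 / (3.15 * 1000) = 0.108254 m3
Vol water = 162 / 1000 = 0.162 m3
Vol sand = 794 / (2.65 * 1000) = 0.299623 m3
Vol gravel = 1092 / (2.70 * 1000) = 0.404444 m3
Total solid + water volume = 0.974321 m3
Air = (1 - 0.974321) * 100 = 2.57%

2.57


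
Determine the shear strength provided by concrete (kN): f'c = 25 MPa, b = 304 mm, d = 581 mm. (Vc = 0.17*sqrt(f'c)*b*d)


Vc = 0.17 * sqrt(25) * 304 * 581 / 1000
= 150.13 kN

150.13


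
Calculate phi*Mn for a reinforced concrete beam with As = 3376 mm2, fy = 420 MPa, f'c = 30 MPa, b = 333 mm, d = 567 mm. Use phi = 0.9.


a = As * fy / (0.85 * f'c * b)
= 3376 * 420 / (0.85 * 30 * 333)
= 166.9811 mm
Mn = As * fy * (d - a/2) / 10^6
= 685.5777 kN-m
phi*Mn = 0.9 * 685.5777 = 617.02 kN-m

617.02


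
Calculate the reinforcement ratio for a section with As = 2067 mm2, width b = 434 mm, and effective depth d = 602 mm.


rho = As / (b * d)
= 2067 / (434 * 602)
= 0.0079

0.0079


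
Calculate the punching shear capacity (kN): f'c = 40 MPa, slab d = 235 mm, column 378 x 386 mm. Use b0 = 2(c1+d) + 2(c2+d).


b0 = 2*(378 + 235) + 2*(386 + 235) = 2468 mm
Vc = 0.33 * sqrt(40) * 2468 * 235 / 1000
= 1210.48 kN

1210.48
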